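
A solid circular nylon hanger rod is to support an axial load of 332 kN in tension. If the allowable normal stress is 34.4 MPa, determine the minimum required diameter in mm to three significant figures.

Required area A ≥ P/σ_allow = 332000/34.4 = 9651 mm².
For a solid circular section, d ≥ √(4A/π) = 110.9 mm.

111 mm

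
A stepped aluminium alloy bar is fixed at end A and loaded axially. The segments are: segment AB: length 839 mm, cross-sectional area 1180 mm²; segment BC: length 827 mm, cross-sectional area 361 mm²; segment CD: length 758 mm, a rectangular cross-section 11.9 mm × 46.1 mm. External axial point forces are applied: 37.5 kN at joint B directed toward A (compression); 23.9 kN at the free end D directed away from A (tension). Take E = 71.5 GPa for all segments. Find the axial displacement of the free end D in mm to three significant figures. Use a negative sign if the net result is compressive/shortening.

1.09 mm

Internal axial forces (sectioning from the free end, tension +): N_CD = 23.9 kN, N_BC = 23.9 kN, N_AB = -13.6 kN.
A_CD = 548.6 mm².
δ_AB = -13600·839/(1180·71500) = -0.1352 mm
δ_BC = 23900·827/(361·71500) = 0.7658 mm
δ_CD = 23900·758/(548.6·71500) = 0.4619 mm
δ = Σδ_i = 1.092 mm.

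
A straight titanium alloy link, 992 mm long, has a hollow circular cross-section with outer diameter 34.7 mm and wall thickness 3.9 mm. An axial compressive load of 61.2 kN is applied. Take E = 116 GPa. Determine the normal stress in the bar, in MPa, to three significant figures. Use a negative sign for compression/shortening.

A = 377.4 mm².
σ = N/A = -61200/377.4 = -162.2 MPa.

-162 MPa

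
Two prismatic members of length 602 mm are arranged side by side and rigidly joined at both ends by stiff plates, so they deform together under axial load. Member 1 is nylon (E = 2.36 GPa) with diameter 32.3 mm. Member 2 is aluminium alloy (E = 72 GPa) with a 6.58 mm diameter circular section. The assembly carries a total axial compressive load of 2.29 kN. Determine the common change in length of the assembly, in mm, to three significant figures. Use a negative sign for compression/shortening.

-0.315 mm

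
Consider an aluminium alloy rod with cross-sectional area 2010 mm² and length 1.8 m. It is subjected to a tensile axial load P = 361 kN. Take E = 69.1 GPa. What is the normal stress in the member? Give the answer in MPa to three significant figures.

σ = N/A = 361000/2010 = 179.6 MPa.

180 MPa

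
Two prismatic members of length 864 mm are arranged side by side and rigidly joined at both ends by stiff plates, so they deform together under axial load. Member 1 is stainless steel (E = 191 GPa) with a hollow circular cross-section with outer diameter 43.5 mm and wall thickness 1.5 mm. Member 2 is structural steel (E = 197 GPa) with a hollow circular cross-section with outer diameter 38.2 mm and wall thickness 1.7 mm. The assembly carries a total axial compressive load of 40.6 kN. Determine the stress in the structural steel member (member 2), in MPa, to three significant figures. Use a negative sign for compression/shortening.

-105 MPa

A_1 = 197.9 mm².
A_2 = 194.9 mm².
Equal strain + equilibrium ⇒ each member carries load in proportion to AE: A₁E₁ = 37800000 N, A₂E₂ = 38400000 N, ΣAE = 76210000 N.
σ₂ = P·E₂/ΣAE = -40600·197000/76210000 = -105 MPa.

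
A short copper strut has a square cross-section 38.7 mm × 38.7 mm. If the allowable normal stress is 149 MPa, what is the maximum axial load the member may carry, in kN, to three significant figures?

223 kN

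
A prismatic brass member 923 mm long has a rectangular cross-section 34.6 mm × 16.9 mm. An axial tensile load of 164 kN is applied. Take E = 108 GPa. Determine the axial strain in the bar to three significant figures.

0.00260

A = 584.7 mm².
σ = N/A = 280.5 MPa; ε = σ/E = 280.5/108000 = 2.597e-03.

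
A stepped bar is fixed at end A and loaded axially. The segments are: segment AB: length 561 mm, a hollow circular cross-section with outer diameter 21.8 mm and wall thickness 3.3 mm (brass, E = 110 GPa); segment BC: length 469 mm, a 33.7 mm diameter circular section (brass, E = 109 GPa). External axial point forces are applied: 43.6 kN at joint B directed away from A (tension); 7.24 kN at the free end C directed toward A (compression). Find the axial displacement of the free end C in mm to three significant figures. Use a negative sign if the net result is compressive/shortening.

Internal axial forces (sectioning from the free end, tension +): N_BC = -7.24 kN, N_AB = 36.36 kN.
A_AB = 191.8 mm².
A_BC = 892 mm².
δ_AB = 36360·561/(191.8·110000) = 0.9668 mm
δ_BC = -7240·469/(892·109000) = -0.03492 mm
δ = Σδ_i = 0.9319 mm.

0.932 mm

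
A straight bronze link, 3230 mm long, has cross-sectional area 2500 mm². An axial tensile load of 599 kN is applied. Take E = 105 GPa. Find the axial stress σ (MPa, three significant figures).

σ = N/A = 599000/2500 = 239.6 MPa.

240 MPa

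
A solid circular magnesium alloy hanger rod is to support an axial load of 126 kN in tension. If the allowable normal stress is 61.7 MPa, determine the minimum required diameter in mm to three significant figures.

51.0 mm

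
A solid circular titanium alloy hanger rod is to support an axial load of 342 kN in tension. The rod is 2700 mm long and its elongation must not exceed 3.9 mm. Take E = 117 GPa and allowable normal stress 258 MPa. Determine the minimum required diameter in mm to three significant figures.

50.8 mm

Required area A ≥ P/σ_allow = 342000/258 = 1326 mm².
For a solid circular section, d ≥ √(4A/π) = 41.08 mm.
Elongation limit: A ≥ PL/(Eδ_allow) = 342000·2700/(117000·3.9) = 2024 mm² ⇒ d ≥ 50.76 mm.
The elongation limit governs.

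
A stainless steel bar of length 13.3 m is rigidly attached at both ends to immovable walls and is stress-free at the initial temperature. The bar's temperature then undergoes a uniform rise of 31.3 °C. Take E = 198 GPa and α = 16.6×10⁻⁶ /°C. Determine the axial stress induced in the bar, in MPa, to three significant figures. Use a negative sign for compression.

Free thermal expansion αLΔT = 16.6e-6 · 13300 · 31.3 = 6.91 mm.
The walls impose strain ε = −(6.91)/13300 = -5.1958e-04; σ = Eε = 198000 · -5.1958e-04 = -102.9 MPa.

-103 MPa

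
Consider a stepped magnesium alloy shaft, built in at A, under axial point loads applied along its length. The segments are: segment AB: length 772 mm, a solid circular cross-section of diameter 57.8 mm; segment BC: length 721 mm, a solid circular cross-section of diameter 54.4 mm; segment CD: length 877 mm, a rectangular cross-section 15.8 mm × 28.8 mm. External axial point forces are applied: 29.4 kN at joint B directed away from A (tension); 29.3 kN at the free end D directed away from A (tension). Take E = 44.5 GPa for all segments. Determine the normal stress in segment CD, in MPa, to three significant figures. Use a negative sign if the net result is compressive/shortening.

64.4 MPa

Internal axial forces (sectioning from the free end, tension +): N_CD = 29.3 kN, N_BC = 29.3 kN, N_AB = 58.7 kN.
A_CD = 455 mm².
σ_CD = N_CD/A_CD = 29300/455 = 64.39 MPa.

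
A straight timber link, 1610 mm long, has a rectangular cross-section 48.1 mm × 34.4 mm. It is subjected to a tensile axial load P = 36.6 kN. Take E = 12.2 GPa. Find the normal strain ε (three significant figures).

0.00181

A = 1655 mm².
σ = N/A = 22.12 MPa; ε = σ/E = 22.12/12200 = 1.813e-03.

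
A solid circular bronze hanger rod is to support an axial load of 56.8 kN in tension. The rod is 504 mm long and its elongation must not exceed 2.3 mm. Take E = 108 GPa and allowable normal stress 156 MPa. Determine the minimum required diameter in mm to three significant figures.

Required area A ≥ P/σ_allow = 56800/156 = 364.1 mm².
For a solid circular section, d ≥ √(4A/π) = 21.53 mm.
Elongation limit: A ≥ PL/(Eδ_allow) = 56800·504/(108000·2.3) = 115.2 mm² ⇒ d ≥ 12.11 mm.
The stress limit governs.

21.5 mm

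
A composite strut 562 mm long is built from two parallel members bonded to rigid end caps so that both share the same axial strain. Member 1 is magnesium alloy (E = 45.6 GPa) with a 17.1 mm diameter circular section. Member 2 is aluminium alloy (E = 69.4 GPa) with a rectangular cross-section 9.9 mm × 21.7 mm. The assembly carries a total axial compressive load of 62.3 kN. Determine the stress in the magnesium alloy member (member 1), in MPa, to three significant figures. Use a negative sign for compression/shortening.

-112 MPa

A_1 = 229.7 mm².
A_2 = 214.8 mm².
Equal strain + equilibrium ⇒ each member carries load in proportion to AE: A₁E₁ = 10470000 N, A₂E₂ = 14910000 N, ΣAE = 25380000 N.
σ₁ = P·E₁/ΣAE = -62300·45600/25380000 = -111.9 MPa.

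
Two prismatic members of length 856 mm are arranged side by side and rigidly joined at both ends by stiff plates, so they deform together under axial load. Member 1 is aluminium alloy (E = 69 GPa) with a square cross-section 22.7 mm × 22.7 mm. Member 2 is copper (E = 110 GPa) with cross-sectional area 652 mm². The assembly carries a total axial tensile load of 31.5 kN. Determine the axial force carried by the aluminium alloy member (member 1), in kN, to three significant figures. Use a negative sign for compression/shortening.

10.4 kN

A_1 = 515.3 mm².
Equal strain + equilibrium ⇒ each member carries load in proportion to AE: A₁E₁ = 35560000 N, A₂E₂ = 71720000 N, ΣAE = 107300000 N.
F₁ = P·A₁E₁/ΣAE = 31500·35560000/107300000 = 10440 N.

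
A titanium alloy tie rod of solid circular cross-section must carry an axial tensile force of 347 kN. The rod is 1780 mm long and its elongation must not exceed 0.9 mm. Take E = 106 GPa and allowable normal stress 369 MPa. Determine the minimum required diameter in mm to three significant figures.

Required area A ≥ P/σ_allow = 347000/369 = 940.4 mm².
For a solid circular section, d ≥ √(4A/π) = 34.6 mm.
Elongation limit: A ≥ PL/(Eδ_allow) = 347000·1780/(106000·0.9) = 6474 mm² ⇒ d ≥ 90.79 mm.
The elongation limit governs.

90.8 mm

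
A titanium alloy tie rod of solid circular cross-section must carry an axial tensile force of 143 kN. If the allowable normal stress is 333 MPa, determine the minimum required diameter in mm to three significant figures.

Required area A ≥ P/σ_allow = 143000/333 = 429.4 mm².
For a solid circular section, d ≥ √(4A/π) = 23.38 mm.

23.4 mm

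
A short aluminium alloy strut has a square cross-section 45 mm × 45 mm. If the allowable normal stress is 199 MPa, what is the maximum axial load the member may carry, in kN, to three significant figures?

A = 2025 mm².
P_max = σ_allow · A = 199 · 2025 = 403000 N = 403 kN.

403 kN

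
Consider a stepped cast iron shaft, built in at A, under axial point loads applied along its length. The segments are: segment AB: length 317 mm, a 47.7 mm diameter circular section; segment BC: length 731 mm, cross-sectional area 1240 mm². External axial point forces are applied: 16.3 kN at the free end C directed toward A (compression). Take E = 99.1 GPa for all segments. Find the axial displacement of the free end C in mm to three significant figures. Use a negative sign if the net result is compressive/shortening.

Internal axial forces (sectioning from the free end, tension +): N_BC = -16.3 kN, N_AB = -16.3 kN.
A_AB = 1787 mm².
δ_AB = -16300·317/(1787·99100) = -0.02918 mm
δ_BC = -16300·731/(1240·99100) = -0.09696 mm
δ = Σδ_i = -0.1261 mm.

-0.126 mm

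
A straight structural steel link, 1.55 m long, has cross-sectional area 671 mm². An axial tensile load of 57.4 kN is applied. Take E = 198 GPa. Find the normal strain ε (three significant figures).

σ = N/A = 85.54 MPa; ε = σ/E = 85.54/198000 = 4.320e-04.

4.32e-04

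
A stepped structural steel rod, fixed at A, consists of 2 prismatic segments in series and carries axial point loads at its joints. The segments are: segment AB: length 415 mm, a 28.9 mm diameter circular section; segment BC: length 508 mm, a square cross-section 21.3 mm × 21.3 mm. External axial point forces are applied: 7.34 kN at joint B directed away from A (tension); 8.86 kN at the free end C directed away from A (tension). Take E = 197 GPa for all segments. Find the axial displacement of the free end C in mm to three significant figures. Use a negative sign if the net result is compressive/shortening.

0.102 mm

Internal axial forces (sectioning from the free end, tension +): N_BC = 8.86 kN, N_AB = 16.2 kN.
A_AB = 656 mm².
A_BC = 453.7 mm².
δ_AB = 16200·415/(656·197000) = 0.05202 mm
δ_BC = 8860·508/(453.7·197000) = 0.05036 mm
δ = Σδ_i = 0.1024 mm.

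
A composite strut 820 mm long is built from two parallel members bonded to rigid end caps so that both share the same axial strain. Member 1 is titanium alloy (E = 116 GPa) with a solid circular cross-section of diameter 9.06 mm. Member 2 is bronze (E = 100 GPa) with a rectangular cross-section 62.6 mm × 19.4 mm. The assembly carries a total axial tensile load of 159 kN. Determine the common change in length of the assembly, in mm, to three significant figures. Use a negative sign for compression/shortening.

A_1 = 64.47 mm².
A_2 = 1214 mm².
Equal strain + equilibrium ⇒ each member carries load in proportion to AE: A₁E₁ = 7478000 N, A₂E₂ = 121400000 N, ΣAE = 128900000 N.
δ = PL/ΣAE = 159000·820/128900000 = 1.011 mm.

1.01 mm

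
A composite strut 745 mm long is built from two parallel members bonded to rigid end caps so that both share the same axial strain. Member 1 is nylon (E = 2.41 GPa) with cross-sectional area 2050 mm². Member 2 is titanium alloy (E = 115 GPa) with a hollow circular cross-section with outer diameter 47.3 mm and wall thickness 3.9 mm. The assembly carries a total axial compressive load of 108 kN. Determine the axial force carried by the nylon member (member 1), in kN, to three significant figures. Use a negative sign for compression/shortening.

A_2 = 531.7 mm².
Equal strain + equilibrium ⇒ each member carries load in proportion to AE: A₁E₁ = 4940000 N, A₂E₂ = 61150000 N, ΣAE = 66090000 N.
F₁ = P·A₁E₁/ΣAE = -108000·4940000/66090000 = -8073 N.

-8.07 kN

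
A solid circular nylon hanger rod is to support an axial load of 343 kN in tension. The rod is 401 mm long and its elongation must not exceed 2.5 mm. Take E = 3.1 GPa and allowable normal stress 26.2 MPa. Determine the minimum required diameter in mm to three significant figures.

Required area A ≥ P/σ_allow = 343000/26.2 = 13090 mm².
For a solid circular section, d ≥ √(4A/π) = 129.1 mm.
Elongation limit: A ≥ PL/(Eδ_allow) = 343000·401/(3100·2.5) = 17750 mm² ⇒ d ≥ 150.3 mm.
The elongation limit governs.

150 mm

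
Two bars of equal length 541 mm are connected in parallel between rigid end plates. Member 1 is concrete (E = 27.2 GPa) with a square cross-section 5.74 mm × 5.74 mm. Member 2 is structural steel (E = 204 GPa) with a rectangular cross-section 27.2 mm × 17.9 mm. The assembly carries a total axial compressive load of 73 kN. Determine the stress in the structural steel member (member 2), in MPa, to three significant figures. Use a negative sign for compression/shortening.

-149 MPa

A_1 = 32.95 mm².
A_2 = 486.9 mm².
Equal strain + equilibrium ⇒ each member carries load in proportion to AE: A₁E₁ = 896200 N, A₂E₂ = 99320000 N, ΣAE = 100200000 N.
σ₂ = P·E₂/ΣAE = -73000·204000/100200000 = -148.6 MPa.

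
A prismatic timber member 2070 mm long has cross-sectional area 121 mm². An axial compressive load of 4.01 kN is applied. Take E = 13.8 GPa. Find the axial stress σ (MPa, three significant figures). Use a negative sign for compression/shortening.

σ = N/A = -4010/121 = -33.14 MPa.

-33.1 MPa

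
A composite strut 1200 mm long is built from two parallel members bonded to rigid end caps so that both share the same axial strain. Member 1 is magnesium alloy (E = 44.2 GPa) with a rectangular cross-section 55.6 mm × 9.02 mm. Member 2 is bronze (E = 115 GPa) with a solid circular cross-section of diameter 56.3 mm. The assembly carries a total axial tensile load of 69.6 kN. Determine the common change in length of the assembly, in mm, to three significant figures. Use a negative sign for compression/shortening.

0.271 mm

A_1 = 501.5 mm².
A_2 = 2489 mm².
Equal strain + equilibrium ⇒ each member carries load in proportion to AE: A₁E₁ = 22170000 N, A₂E₂ = 286300000 N, ΣAE = 308500000 N.
δ = PL/ΣAE = 69600·1200/308500000 = 0.2708 mm.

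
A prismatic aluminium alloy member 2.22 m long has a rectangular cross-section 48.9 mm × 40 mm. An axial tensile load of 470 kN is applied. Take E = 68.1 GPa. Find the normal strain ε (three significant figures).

0.00353

A = 1956 mm².
σ = N/A = 240.3 MPa; ε = σ/E = 240.3/68100 = 3.528e-03.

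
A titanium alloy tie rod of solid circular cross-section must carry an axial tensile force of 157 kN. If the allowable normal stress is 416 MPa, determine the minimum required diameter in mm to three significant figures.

21.9 mm

Required area A ≥ P/σ_allow = 157000/416 = 377.4 mm².
For a solid circular section, d ≥ √(4A/π) = 21.92 mm.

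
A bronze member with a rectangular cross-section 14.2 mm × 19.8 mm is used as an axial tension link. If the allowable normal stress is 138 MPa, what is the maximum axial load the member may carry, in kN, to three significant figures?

38.8 kN

A = 281.2 mm².
P_max = σ_allow · A = 138 · 281.2 = 38800 N = 38.8 kN.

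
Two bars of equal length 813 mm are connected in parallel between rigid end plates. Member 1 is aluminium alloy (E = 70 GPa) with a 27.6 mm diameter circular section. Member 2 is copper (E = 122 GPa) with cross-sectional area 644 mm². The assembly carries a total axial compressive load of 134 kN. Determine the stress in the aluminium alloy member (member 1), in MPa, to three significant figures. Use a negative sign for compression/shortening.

-77.9 MPa

A_1 = 598.3 mm².
Equal strain + equilibrium ⇒ each member carries load in proportion to AE: A₁E₁ = 41880000 N, A₂E₂ = 78570000 N, ΣAE = 120400000 N.
σ₁ = P·E₁/ΣAE = -134000·70000/120400000 = -77.88 MPa.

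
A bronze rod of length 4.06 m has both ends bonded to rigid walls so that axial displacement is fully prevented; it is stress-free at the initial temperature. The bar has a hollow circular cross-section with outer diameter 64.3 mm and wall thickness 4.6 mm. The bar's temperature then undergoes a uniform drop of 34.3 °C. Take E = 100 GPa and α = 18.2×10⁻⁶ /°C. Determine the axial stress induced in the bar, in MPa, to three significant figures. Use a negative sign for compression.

62.4 MPa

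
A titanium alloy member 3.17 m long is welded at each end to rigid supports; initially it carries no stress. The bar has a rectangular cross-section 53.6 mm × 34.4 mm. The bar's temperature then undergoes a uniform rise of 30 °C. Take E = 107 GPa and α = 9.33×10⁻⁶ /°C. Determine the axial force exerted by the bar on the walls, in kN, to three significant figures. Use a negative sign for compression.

Free thermal expansion αLΔT = 9.33e-6 · 3170 · 30 = 0.8873 mm.
The walls impose strain ε = −(0.8873)/3170 = -2.7990e-04; σ = Eε = 107000 · -2.7990e-04 = -29.95 MPa.
Wall reaction R = σ·A = -29.95·1844 = -55220 N = -55.22 kN.

-55.2 kN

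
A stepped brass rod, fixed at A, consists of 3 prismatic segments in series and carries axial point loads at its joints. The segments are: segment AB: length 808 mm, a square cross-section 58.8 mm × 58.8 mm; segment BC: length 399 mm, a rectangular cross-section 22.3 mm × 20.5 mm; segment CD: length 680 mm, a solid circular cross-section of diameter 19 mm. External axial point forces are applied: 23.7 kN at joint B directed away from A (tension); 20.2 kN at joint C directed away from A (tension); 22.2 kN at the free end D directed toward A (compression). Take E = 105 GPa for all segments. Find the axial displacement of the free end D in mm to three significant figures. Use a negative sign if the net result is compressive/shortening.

-0.475 mm

Internal axial forces (sectioning from the free end, tension +): N_CD = -22.2 kN, N_BC = -2 kN, N_AB = 21.7 kN.
A_AB = 3457 mm².
A_BC = 457.2 mm².
A_CD = 283.5 mm².
δ_AB = 21700·808/(3457·105000) = 0.0483 mm
δ_BC = -2000·399/(457.2·105000) = -0.01662 mm
δ_CD = -22200·680/(283.5·105000) = -0.5071 mm
δ = Σδ_i = -0.4754 mm.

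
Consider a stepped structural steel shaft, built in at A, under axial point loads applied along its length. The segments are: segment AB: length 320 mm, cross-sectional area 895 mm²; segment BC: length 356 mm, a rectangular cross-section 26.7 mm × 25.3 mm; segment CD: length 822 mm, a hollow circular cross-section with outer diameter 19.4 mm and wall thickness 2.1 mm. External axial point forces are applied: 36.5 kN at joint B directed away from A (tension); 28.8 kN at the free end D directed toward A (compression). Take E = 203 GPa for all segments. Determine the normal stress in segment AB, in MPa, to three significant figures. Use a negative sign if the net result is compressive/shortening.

Internal axial forces (sectioning from the free end, tension +): N_CD = -28.8 kN, N_BC = -28.8 kN, N_AB = 7.7 kN.
σ_AB = N_AB/A_AB = 7700/895 = 8.603 MPa.

8.60 MPa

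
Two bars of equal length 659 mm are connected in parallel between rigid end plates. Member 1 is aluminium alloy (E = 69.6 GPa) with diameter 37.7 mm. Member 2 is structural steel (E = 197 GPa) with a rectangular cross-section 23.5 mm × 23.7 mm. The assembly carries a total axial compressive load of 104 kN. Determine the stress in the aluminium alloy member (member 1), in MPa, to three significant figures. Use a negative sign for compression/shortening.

-38.6 MPa

A_1 = 1116 mm².
A_2 = 556.9 mm².
Equal strain + equilibrium ⇒ each member carries load in proportion to AE: A₁E₁ = 77690000 N, A₂E₂ = 109700000 N, ΣAE = 187400000 N.
σ₁ = P·E₁/ΣAE = -104000·69600/187400000 = -38.62 MPa.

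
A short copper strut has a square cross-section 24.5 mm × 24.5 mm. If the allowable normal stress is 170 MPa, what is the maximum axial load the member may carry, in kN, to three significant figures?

A = 600.2 mm².
P_max = σ_allow · A = 170 · 600.2 = 102000 N = 102 kN.

102 kN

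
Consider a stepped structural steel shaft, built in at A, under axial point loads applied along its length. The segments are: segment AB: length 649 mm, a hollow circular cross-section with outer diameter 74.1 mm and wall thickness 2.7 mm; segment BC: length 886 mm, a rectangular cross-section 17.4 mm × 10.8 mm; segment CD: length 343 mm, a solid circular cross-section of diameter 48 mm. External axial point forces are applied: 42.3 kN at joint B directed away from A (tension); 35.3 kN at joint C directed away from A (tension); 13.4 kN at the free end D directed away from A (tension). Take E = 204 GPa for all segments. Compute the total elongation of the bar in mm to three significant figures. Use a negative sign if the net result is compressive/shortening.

1.62 mm

Internal axial forces (sectioning from the free end, tension +): N_CD = 13.4 kN, N_BC = 48.7 kN, N_AB = 91 kN.
A_AB = 605.6 mm².
A_BC = 187.9 mm².
A_CD = 1810 mm².
δ_AB = 91000·649/(605.6·204000) = 0.478 mm
δ_BC = 48700·886/(187.9·204000) = 1.126 mm
δ_CD = 13400·343/(1810·204000) = 0.01245 mm
δ = Σδ_i = 1.616 mm.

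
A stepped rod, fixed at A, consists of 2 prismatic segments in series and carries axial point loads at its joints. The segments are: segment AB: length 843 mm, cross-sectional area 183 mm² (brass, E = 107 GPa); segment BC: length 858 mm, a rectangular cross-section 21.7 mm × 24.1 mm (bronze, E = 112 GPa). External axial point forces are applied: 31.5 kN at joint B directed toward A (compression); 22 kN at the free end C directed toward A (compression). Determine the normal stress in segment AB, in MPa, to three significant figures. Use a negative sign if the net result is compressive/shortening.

Internal axial forces (sectioning from the free end, tension +): N_BC = -22 kN, N_AB = -53.5 kN.
σ_AB = N_AB/A_AB = -53500/183 = -292.3 MPa.

-292 MPa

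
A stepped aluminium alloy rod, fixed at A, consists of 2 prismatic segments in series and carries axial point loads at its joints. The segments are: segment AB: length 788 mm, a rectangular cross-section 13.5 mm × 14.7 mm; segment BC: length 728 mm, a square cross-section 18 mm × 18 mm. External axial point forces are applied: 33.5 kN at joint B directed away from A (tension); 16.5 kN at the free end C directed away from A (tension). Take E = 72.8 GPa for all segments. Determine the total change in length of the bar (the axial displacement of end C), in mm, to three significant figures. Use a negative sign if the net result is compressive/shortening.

Internal axial forces (sectioning from the free end, tension +): N_BC = 16.5 kN, N_AB = 50 kN.
A_AB = 198.4 mm².
A_BC = 324 mm².
δ_AB = 50000·788/(198.4·72800) = 2.727 mm
δ_BC = 16500·728/(324·72800) = 0.5093 mm
δ = Σδ_i = 3.236 mm.

3.24 mm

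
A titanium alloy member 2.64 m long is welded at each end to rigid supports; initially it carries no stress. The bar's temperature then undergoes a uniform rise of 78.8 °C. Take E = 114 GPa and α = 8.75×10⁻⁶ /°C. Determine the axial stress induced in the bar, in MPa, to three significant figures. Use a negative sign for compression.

Free thermal expansion αLΔT = 8.75e-6 · 2640 · 78.8 = 1.82 mm.
The walls impose strain ε = −(1.82)/2640 = -6.8950e-04; σ = Eε = 114000 · -6.8950e-04 = -78.6 MPa.

-78.6 MPa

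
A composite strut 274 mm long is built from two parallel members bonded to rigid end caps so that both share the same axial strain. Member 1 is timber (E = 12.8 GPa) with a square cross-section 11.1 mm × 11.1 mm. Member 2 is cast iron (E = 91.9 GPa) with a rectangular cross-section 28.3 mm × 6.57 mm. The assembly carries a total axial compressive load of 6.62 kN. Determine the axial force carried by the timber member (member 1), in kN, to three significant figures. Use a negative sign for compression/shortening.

A_1 = 123.2 mm².
A_2 = 185.9 mm².
Equal strain + equilibrium ⇒ each member carries load in proportion to AE: A₁E₁ = 1577000 N, A₂E₂ = 17090000 N, ΣAE = 18660000 N.
F₁ = P·A₁E₁/ΣAE = -6620·1577000/18660000 = -559.4 N.

-0.559 kN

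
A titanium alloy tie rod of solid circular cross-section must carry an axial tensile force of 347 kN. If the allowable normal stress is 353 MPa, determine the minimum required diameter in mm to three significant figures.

Required area A ≥ P/σ_allow = 347000/353 = 983 mm².
For a solid circular section, d ≥ √(4A/π) = 35.38 mm.

35.4 mm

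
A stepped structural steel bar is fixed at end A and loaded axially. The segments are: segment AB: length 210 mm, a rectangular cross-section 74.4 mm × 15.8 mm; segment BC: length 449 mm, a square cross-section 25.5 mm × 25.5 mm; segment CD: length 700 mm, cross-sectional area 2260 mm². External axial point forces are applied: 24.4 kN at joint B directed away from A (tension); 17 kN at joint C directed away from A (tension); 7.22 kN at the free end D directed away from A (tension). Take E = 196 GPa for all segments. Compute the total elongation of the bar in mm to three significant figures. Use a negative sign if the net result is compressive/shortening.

Internal axial forces (sectioning from the free end, tension +): N_CD = 7.22 kN, N_BC = 24.22 kN, N_AB = 48.62 kN.
A_AB = 1176 mm².
A_BC = 650.2 mm².
δ_AB = 48620·210/(1176·196000) = 0.04431 mm
δ_BC = 24220·449/(650.2·196000) = 0.08533 mm
δ_CD = 7220·700/(2260·196000) = 0.01141 mm
δ = Σδ_i = 0.1411 mm.

0.141 mm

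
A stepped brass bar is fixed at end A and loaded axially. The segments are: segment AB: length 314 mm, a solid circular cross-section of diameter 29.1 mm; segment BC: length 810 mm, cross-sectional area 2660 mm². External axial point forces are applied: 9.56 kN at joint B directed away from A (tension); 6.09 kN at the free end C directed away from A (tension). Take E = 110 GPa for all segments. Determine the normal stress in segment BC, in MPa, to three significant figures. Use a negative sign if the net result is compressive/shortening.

Internal axial forces (sectioning from the free end, tension +): N_BC = 6.09 kN, N_AB = 15.65 kN.
σ_BC = N_BC/A_BC = 6090/2660 = 2.289 MPa.

2.29 MPa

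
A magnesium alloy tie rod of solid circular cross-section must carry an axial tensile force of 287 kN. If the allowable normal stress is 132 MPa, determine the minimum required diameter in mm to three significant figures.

Required area A ≥ P/σ_allow = 287000/132 = 2174 mm².
For a solid circular section, d ≥ √(4A/π) = 52.61 mm.

52.6 mm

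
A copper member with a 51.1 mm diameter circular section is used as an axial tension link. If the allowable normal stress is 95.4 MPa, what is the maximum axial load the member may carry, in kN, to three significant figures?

196 kN

A = 2051 mm².
P_max = σ_allow · A = 95.4 · 2051 = 195700 N = 195.7 kN.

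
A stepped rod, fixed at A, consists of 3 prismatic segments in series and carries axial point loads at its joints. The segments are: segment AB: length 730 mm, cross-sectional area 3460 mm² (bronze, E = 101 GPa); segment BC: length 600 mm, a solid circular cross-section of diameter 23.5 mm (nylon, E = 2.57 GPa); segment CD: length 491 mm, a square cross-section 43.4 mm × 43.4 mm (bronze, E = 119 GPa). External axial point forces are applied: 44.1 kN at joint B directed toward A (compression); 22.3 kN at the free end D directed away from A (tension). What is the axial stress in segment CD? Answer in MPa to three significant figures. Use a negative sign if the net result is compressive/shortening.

Internal axial forces (sectioning from the free end, tension +): N_CD = 22.3 kN, N_BC = 22.3 kN, N_AB = -21.8 kN.
A_CD = 1884 mm².
σ_CD = N_CD/A_CD = 22300/1884 = 11.84 MPa.

11.8 MPa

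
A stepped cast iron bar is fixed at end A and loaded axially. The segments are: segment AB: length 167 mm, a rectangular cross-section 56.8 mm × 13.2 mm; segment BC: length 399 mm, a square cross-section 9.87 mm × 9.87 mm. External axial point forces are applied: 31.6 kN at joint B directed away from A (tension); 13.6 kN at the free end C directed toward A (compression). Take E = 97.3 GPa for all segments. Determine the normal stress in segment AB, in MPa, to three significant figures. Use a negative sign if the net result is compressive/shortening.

Internal axial forces (sectioning from the free end, tension +): N_BC = -13.6 kN, N_AB = 18 kN.
A_AB = 749.8 mm².
σ_AB = N_AB/A_AB = 18000/749.8 = 24.01 MPa.

24.0 MPa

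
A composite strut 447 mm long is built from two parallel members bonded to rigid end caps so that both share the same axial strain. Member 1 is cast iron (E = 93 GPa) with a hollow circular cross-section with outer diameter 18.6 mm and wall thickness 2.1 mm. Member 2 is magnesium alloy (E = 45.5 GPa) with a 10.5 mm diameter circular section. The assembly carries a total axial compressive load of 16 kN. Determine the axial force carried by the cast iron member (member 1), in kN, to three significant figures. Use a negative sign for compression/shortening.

A_1 = 108.9 mm².
A_2 = 86.59 mm².
Equal strain + equilibrium ⇒ each member carries load in proportion to AE: A₁E₁ = 10120000 N, A₂E₂ = 3940000 N, ΣAE = 14060000 N.
F₁ = P·A₁E₁/ΣAE = -16000·10120000/14060000 = -11520 N.

-11.5 kN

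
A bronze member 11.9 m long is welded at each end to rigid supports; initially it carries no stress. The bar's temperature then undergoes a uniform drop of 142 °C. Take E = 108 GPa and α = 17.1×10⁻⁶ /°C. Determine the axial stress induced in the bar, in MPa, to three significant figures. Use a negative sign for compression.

262 MPa

Free thermal expansion αLΔT = 17.1e-6 · 11900 · -142 = -28.9 mm.
The walls impose strain ε = −(-28.9)/11900 = 2.4282e-03; σ = Eε = 108000 · 2.4282e-03 = 262.2 MPa.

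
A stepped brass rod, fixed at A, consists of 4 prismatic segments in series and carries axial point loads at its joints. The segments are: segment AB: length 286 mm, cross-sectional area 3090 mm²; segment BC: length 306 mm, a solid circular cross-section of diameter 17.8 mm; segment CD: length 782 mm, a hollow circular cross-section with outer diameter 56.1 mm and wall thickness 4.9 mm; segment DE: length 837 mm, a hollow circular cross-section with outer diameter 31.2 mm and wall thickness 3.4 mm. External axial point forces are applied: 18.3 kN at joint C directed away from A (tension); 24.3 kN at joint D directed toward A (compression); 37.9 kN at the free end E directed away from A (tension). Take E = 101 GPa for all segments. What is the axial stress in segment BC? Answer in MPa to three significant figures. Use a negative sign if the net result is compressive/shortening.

128 MPa

Internal axial forces (sectioning from the free end, tension +): N_DE = 37.9 kN, N_CD = 13.6 kN, N_BC = 31.9 kN, N_AB = 31.9 kN.
A_BC = 248.8 mm².
σ_BC = N_BC/A_BC = 31900/248.8 = 128.2 MPa.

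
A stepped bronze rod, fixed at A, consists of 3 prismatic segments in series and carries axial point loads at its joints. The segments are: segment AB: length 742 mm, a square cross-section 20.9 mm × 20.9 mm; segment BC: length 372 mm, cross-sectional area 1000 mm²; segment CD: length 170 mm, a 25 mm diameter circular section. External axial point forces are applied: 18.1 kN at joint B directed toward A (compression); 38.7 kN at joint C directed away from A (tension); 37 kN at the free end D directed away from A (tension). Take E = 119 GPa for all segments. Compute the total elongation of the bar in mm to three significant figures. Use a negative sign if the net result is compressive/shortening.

1.17 mm

Internal axial forces (sectioning from the free end, tension +): N_CD = 37 kN, N_BC = 75.7 kN, N_AB = 57.6 kN.
A_AB = 436.8 mm².
A_CD = 490.9 mm².
δ_AB = 57600·742/(436.8·119000) = 0.8222 mm
δ_BC = 75700·372/(1000·119000) = 0.2366 mm
δ_CD = 37000·170/(490.9·119000) = 0.1077 mm
δ = Σδ_i = 1.167 mm.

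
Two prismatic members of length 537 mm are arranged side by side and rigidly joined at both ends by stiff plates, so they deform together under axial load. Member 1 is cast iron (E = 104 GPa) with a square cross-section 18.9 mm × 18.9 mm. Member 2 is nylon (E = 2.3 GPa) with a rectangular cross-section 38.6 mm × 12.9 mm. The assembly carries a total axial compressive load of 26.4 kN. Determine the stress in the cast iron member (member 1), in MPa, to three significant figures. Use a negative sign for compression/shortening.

A_1 = 357.2 mm².
A_2 = 497.9 mm².
Equal strain + equilibrium ⇒ each member carries load in proportion to AE: A₁E₁ = 37150000 N, A₂E₂ = 1145000 N, ΣAE = 38300000 N.
σ₁ = P·E₁/ΣAE = -26400·104000/38300000 = -71.7 MPa.

-71.7 MPa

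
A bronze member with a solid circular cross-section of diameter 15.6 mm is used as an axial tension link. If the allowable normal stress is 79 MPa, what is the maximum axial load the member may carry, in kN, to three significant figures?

A = 191.1 mm².
P_max = σ_allow · A = 79 · 191.1 = 15100 N = 15.1 kN.

15.1 kN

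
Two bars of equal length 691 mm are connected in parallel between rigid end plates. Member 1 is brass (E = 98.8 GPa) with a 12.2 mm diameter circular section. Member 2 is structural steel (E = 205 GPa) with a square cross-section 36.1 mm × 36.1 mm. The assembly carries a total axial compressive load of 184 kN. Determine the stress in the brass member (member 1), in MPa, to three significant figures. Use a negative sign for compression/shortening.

-65.2 MPa

A_1 = 116.9 mm².
A_2 = 1303 mm².
Equal strain + equilibrium ⇒ each member carries load in proportion to AE: A₁E₁ = 11550000 N, A₂E₂ = 267200000 N, ΣAE = 278700000 N.
σ₁ = P·E₁/ΣAE = -184000·98800/278700000 = -65.23 MPa.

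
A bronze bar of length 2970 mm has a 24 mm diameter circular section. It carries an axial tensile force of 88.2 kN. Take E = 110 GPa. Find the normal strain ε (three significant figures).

A = 452.4 mm².
σ = N/A = 195 MPa; ε = σ/E = 195/110000 = 1.772e-03.

0.00177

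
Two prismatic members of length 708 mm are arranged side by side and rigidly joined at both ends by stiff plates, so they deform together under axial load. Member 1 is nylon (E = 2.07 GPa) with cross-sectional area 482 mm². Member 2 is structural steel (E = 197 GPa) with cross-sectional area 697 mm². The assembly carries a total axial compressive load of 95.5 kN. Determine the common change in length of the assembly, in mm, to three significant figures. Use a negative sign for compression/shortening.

Equal strain + equilibrium ⇒ each member carries load in proportion to AE: A₁E₁ = 997700 N, A₂E₂ = 137300000 N, ΣAE = 138300000 N.
δ = PL/ΣAE = -95500·708/138300000 = -0.4889 mm.

-0.489 mm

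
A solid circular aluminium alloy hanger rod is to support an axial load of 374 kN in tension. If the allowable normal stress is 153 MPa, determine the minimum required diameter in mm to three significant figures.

Required area A ≥ P/σ_allow = 374000/153 = 2444 mm².
For a solid circular section, d ≥ √(4A/π) = 55.79 mm.

55.8 mm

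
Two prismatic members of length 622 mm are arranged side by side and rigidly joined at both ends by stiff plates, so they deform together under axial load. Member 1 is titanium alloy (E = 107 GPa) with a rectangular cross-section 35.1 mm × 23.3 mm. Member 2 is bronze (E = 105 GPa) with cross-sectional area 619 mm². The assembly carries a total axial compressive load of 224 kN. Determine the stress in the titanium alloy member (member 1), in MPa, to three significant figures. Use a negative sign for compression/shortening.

-157 MPa

A_1 = 817.8 mm².
Equal strain + equilibrium ⇒ each member carries load in proportion to AE: A₁E₁ = 87510000 N, A₂E₂ = 65000000 N, ΣAE = 152500000 N.
σ₁ = P·E₁/ΣAE = -224000·107000/152500000 = -157.2 MPa.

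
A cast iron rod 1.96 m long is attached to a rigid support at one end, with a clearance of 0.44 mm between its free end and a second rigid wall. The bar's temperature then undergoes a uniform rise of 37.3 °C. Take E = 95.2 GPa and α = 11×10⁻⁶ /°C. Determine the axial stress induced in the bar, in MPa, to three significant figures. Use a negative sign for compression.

Free thermal expansion αLΔT = 11e-6 · 1960 · 37.3 = 0.8042 mm.
The walls engage after the gap closes; constrained expansion = 0.8042 − 0.44 = 0.3642 mm.
The walls impose strain ε = −(0.3642)/1960 = -1.8581e-04; σ = Eε = 95200 · -1.8581e-04 = -17.69 MPa.

-17.7 MPa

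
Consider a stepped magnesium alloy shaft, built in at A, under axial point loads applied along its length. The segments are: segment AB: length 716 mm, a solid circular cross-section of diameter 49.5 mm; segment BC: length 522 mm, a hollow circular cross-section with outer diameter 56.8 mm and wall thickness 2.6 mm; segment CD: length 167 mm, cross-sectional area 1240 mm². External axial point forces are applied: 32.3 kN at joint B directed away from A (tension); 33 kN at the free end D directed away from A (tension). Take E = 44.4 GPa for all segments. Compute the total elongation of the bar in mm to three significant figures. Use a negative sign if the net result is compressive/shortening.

1.52 mm

Internal axial forces (sectioning from the free end, tension +): N_CD = 33 kN, N_BC = 33 kN, N_AB = 65.3 kN.
A_AB = 1924 mm².
A_BC = 442.7 mm².
δ_AB = 65300·716/(1924·44400) = 0.5472 mm
δ_BC = 33000·522/(442.7·44400) = 0.8764 mm
δ_CD = 33000·167/(1240·44400) = 0.1001 mm
δ = Σδ_i = 1.524 mm.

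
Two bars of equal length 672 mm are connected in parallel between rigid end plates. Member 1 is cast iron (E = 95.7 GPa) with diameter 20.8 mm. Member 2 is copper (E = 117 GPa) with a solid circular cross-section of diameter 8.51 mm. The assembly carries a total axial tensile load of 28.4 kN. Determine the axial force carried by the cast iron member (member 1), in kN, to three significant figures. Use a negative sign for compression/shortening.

23.6 kN

A_1 = 339.8 mm².
A_2 = 56.88 mm².
Equal strain + equilibrium ⇒ each member carries load in proportion to AE: A₁E₁ = 32520000 N, A₂E₂ = 6655000 N, ΣAE = 39170000 N.
F₁ = P·A₁E₁/ΣAE = 28400·32520000/39170000 = 23580 N.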